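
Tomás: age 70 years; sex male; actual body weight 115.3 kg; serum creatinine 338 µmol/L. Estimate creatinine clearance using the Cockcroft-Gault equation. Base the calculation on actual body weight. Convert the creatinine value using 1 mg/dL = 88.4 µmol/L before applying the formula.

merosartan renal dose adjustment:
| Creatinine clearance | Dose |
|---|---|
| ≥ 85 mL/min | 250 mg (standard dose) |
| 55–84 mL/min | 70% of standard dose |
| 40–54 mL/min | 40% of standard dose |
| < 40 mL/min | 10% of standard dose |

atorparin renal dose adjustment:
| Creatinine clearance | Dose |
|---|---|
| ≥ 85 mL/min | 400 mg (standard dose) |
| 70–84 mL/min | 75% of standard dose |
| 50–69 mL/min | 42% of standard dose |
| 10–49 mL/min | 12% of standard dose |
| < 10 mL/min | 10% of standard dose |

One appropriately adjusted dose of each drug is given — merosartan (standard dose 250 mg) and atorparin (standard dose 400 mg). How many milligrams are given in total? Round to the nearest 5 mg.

75 mg

SCr = 338 / 88.4 = 3.824 mg/dL
CrCl = (140 − 70) × 115.3 / (72 × 3.824) = 8071.0 / 275.33 ≈ 29.3 mL/min
CrCl ≈ 29 mL/min.
merosartan: < 40 mL/min → 10% of 250 mg = 25 mg.
atorparin: 10–49 mL/min → 12% of 400 mg = 48 mg.
Total = 25 + 48 = 73 mg.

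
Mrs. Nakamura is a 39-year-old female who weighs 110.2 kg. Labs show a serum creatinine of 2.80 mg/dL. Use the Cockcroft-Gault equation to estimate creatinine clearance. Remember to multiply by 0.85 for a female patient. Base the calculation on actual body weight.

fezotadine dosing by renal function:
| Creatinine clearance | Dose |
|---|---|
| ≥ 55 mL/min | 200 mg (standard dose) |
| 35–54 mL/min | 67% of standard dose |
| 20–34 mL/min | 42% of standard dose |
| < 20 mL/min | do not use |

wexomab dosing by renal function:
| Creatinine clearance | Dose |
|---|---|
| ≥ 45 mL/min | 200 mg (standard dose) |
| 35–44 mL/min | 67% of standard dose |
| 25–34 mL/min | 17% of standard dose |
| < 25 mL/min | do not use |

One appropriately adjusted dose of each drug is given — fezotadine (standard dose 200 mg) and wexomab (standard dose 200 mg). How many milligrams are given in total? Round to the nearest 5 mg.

335 mg

CrCl = (140 − 39) × 110.2 / (72 × 2.8) × 0.85 = 11130.2 / 201.60 × 0.85 ≈ 46.9 mL/min
CrCl ≈ 47 mL/min.
fezotadine: 35–54 mL/min → 67% of 200 mg = 134 mg.
wexomab: ≥ 45 mL/min → 100% of 200 mg = 200 mg.
Total = 134 + 200 = 334 mg.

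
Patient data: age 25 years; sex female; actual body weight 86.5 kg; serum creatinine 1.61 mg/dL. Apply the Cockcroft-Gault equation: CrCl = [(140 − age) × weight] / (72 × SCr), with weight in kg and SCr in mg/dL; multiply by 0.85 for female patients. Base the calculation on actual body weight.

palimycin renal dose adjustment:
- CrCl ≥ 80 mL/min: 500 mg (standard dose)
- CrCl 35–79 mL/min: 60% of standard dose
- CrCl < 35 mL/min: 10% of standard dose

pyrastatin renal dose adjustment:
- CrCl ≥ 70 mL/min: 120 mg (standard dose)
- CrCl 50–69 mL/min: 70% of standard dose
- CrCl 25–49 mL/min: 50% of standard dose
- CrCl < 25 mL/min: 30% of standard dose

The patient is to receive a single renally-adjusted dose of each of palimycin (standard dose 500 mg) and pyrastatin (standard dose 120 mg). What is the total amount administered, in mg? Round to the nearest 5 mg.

420 mg

CrCl = (140 − 25) × 86.5 / (72 × 1.61) × 0.85 = 9947.5 / 115.92 × 0.85 ≈ 72.9 mL/min
CrCl ≈ 73 mL/min.
palimycin: 35–79 mL/min → 60% of 500 mg = 300 mg.
pyrastatin: ≥ 70 mL/min → 100% of 120 mg = 120 mg.
Total = 300 + 120 = 420 mg.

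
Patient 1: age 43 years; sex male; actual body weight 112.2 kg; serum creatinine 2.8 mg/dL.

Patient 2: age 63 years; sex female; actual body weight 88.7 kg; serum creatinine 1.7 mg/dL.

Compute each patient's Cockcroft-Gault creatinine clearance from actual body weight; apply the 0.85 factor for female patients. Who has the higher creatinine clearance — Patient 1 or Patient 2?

Patient 1

Patient 1: CrCl = (140 − 43) × 112.2 / (72 × 2.8) = 10883.4 / 201.60 ≈ 54.0 mL/min
Patient 2: CrCl = (140 − 63) × 88.7 / (72 × 1.7) × 0.85 = 6829.9 / 122.40 × 0.85 ≈ 47.4 mL/min
54.0 vs 47.4 mL/min → Patient 1 is higher.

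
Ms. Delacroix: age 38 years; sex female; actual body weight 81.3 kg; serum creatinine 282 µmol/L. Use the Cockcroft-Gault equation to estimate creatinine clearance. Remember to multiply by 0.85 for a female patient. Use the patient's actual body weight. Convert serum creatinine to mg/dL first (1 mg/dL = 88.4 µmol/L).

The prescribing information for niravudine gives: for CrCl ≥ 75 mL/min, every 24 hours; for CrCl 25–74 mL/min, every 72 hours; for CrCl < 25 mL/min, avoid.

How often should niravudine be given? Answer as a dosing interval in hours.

SCr = 282 / 88.4 = 3.19 mg/dL
CrCl = (140 − 38) × 81.3 / (72 × 3.19) × 0.85 = 8292.6 / 229.68 × 0.85 ≈ 30.7 mL/min
CrCl ≈ 31 mL/min → bracket 25–74 mL/min → every 72 hours.

every 72 hours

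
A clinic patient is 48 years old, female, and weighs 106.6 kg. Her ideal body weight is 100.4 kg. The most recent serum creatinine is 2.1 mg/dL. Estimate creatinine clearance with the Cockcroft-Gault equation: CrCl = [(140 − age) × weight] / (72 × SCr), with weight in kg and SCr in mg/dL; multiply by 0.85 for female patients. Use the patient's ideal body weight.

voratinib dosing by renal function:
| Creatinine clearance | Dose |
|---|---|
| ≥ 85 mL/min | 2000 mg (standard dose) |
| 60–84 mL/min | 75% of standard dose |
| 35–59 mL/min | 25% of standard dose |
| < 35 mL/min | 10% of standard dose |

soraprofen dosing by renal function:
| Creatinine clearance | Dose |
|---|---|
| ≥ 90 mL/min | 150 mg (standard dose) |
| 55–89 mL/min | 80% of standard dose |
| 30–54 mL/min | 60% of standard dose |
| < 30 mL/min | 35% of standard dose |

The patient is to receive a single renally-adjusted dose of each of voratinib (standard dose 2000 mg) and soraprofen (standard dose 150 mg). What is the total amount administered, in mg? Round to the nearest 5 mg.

590 mg

CrCl = (140 − 48) × 100.4 / (72 × 2.1) × 0.85 = 9236.8 / 151.20 × 0.85 ≈ 51.9 mL/min
CrCl ≈ 52 mL/min.
voratinib: 35–59 mL/min → 25% of 2000 mg = 500 mg.
soraprofen: 30–54 mL/min → 60% of 150 mg = 90 mg.
Total = 500 + 90 = 590 mg.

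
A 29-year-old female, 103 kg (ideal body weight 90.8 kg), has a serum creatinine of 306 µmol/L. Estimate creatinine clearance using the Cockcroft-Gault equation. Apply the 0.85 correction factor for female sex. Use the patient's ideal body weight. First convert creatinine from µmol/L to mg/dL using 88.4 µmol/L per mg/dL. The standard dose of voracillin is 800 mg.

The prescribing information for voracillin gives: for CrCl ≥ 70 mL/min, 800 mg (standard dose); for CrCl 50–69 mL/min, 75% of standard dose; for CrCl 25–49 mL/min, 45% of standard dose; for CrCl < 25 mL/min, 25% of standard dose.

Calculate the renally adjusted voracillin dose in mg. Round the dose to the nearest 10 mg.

360 mg

SCr = 306 / 88.4 = 3.462 mg/dL
CrCl = (140 − 29) × 90.8 / (72 × 3.462) × 0.85 = 10078.8 / 249.26 × 0.85 ≈ 34.4 mL/min
CrCl ≈ 34 mL/min → bracket 25–49 mL/min.
45% of 800 mg = 360 mg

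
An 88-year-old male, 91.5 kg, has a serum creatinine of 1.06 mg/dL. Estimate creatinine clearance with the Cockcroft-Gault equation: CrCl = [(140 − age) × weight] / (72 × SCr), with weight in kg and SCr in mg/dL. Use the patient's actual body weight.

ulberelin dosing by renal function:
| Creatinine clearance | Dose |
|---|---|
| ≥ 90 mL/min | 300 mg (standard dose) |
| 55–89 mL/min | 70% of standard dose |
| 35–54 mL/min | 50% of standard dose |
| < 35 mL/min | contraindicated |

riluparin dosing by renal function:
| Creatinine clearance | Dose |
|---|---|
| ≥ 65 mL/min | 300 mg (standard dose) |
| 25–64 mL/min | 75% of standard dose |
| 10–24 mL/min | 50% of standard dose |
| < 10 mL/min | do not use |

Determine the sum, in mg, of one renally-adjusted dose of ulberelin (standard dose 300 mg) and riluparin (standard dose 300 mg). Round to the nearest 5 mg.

435 mg

CrCl = (140 − 88) × 91.5 / (72 × 1.06) = 4758.0 / 76.32 ≈ 62.3 mL/min
CrCl ≈ 62 mL/min.
ulberelin: 55–89 mL/min → 70% of 300 mg = 210 mg.
riluparin: 25–64 mL/min → 75% of 300 mg = 225 mg.
Total = 210 + 225 = 435 mg.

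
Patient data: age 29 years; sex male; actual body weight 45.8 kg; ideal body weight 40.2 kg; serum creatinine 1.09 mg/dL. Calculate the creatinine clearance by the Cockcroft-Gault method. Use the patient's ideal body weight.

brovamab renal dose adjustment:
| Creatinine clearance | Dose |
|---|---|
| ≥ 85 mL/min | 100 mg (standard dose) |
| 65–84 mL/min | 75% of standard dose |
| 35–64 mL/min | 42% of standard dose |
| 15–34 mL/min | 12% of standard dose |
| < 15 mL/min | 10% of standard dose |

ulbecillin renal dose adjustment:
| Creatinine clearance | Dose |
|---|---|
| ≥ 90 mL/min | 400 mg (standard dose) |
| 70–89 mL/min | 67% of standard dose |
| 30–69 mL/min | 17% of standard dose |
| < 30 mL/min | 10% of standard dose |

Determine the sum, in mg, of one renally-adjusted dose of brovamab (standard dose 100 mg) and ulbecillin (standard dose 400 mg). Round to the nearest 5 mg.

110 mg

CrCl = (140 − 29) × 40.2 / (72 × 1.09) = 4462.2 / 78.48 ≈ 56.9 mL/min
CrCl ≈ 57 mL/min.
brovamab: 35–64 mL/min → 42% of 100 mg = 42 mg.
ulbecillin: 30–69 mL/min → 17% of 400 mg = 68 mg.
Total = 42 + 68 = 110 mg.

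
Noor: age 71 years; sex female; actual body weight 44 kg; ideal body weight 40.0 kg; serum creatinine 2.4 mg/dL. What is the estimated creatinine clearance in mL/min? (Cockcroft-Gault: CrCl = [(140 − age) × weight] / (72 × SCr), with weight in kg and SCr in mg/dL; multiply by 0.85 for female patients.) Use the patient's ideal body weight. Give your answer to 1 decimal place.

13.6 mL/min

CrCl = (140 − 71) × 40 / (72 × 2.4) × 0.85 = 2760.0 / 172.80 × 0.85 ≈ 13.6 mL/min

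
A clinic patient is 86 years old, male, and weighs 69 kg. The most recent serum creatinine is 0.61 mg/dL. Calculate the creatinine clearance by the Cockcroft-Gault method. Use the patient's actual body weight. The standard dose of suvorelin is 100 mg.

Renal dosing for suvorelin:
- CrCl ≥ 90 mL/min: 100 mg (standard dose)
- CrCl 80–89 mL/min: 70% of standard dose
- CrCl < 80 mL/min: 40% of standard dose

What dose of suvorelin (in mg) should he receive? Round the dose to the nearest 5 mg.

CrCl = (140 − 86) × 69 / (72 × 0.61) = 3726.0 / 43.92 ≈ 84.8 mL/min
CrCl ≈ 85 mL/min → bracket 80–89 mL/min.
70% of 100 mg = 70 mg

70 mg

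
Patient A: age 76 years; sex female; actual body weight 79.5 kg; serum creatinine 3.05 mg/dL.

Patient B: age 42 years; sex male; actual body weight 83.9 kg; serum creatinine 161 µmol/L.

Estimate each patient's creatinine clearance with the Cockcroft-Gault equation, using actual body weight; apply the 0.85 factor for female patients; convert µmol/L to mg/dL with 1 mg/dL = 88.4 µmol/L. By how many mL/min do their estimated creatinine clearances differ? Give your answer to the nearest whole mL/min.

43 mL/min

Patient A: CrCl = (140 − 76) × 79.5 / (72 × 3.05) × 0.85 = 5088.0 / 219.60 × 0.85 ≈ 19.7 mL/min
Patient B: SCr = 161 / 88.4 = 1.821 mg/dL
Patient B: CrCl = (140 − 42) × 83.9 / (72 × 1.821) = 8222.2 / 131.11 ≈ 62.7 mL/min
|19.7 − 62.7| = 43.0 mL/min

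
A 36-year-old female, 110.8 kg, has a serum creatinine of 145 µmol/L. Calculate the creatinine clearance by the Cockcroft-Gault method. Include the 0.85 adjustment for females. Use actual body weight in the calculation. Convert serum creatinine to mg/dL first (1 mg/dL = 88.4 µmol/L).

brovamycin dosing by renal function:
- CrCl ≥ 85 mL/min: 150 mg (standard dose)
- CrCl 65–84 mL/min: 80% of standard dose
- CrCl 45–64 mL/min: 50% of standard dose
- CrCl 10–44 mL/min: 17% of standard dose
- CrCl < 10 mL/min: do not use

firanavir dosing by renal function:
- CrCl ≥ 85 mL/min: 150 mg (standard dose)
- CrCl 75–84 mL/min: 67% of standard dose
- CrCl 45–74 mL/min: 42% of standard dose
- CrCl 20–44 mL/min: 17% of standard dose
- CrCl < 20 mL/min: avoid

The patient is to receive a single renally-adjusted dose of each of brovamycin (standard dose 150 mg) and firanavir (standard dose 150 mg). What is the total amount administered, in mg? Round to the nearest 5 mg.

220 mg

SCr = 145 / 88.4 = 1.64 mg/dL
CrCl = (140 − 36) × 110.8 / (72 × 1.64) × 0.85 = 11523.2 / 118.08 × 0.85 ≈ 82.9 mL/min
CrCl ≈ 83 mL/min.
brovamycin: 65–84 mL/min → 80% of 150 mg = 120 mg.
firanavir: 75–84 mL/min → 67% of 150 mg = 100.5 mg.
Total = 120 + 100.5 = 220.5 mg.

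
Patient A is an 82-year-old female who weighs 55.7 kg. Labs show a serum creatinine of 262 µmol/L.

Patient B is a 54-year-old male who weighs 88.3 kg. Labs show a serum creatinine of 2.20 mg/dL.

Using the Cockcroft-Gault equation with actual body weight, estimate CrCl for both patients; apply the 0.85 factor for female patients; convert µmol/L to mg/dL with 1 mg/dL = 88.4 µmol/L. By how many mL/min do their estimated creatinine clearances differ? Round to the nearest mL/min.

Patient A: SCr = 262 / 88.4 = 2.964 mg/dL
Patient A: CrCl = (140 − 82) × 55.7 / (72 × 2.964) × 0.85 = 3230.6 / 213.41 × 0.85 ≈ 12.9 mL/min
Patient B: CrCl = (140 − 54) × 88.3 / (72 × 2.2) = 7593.8 / 158.40 ≈ 47.9 mL/min
|12.9 − 47.9| = 35.0 mL/min

35 mL/min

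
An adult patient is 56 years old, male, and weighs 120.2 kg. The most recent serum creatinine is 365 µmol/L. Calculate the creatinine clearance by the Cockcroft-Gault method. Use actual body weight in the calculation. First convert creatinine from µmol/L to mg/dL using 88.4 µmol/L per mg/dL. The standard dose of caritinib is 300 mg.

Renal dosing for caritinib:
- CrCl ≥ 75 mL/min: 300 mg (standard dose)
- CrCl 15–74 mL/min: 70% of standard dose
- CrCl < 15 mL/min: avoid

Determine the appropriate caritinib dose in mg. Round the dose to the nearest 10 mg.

SCr = 365 / 88.4 = 4.129 mg/dL
CrCl = (140 − 56) × 120.2 / (72 × 4.129) = 10096.8 / 297.29 ≈ 34.0 mL/min
CrCl ≈ 34 mL/min → bracket 15–74 mL/min.
70% of 300 mg = 210 mg

210 mg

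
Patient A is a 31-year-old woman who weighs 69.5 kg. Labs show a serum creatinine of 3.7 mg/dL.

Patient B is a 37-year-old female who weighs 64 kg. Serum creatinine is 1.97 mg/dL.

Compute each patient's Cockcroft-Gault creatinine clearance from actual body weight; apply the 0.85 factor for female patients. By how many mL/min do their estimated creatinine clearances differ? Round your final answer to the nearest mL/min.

Patient A: CrCl = (140 − 31) × 69.5 / (72 × 3.7) × 0.85 = 7575.5 / 266.40 × 0.85 ≈ 24.2 mL/min
Patient B: CrCl = (140 − 37) × 64 / (72 × 1.97) × 0.85 = 6592.0 / 141.84 × 0.85 ≈ 39.5 mL/min
|24.2 − 39.5| = 15.3 mL/min

15 mL/min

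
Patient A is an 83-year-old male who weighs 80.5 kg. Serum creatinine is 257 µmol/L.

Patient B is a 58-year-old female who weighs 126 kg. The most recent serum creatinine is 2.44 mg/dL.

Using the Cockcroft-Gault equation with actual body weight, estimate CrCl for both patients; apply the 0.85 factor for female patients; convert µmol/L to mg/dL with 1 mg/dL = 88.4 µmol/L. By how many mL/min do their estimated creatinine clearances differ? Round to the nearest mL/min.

Patient A: SCr = 257 / 88.4 = 2.907 mg/dL
Patient A: CrCl = (140 − 83) × 80.5 / (72 × 2.907) = 4588.5 / 209.30 ≈ 21.9 mL/min
Patient B: CrCl = (140 − 58) × 126 / (72 × 2.44) × 0.85 = 10332.0 / 175.68 × 0.85 ≈ 50.0 mL/min
|21.9 − 50.0| = 28.1 mL/min

28 mL/min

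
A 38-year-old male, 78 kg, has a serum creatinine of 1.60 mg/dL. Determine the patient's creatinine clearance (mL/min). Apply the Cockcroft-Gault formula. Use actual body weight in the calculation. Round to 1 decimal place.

69.1 mL/min

CrCl = (140 − 38) × 78 / (72 × 1.6) = 7956.0 / 115.20 ≈ 69.1 mL/min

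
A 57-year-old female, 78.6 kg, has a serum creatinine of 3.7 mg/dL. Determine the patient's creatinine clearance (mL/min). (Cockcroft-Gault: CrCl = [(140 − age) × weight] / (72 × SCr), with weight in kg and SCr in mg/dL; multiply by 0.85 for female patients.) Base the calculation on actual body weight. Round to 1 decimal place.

20.8 mL/min

CrCl = (140 − 57) × 78.6 / (72 × 3.7) × 0.85 = 6523.8 / 266.40 × 0.85 ≈ 20.8 mL/min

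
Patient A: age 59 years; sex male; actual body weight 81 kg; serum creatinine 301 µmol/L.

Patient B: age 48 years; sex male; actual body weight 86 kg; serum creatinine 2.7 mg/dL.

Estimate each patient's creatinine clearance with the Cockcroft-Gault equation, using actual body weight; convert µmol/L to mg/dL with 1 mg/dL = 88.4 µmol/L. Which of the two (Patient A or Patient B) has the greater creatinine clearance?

Patient A: SCr = 301 / 88.4 = 3.405 mg/dL
Patient A: CrCl = (140 − 59) × 81 / (72 × 3.405) = 6561.0 / 245.16 ≈ 26.8 mL/min
Patient B: CrCl = (140 − 48) × 86 / (72 × 2.7) = 7912.0 / 194.40 ≈ 40.7 mL/min
26.8 vs 40.7 mL/min → Patient B is higher.

Patient B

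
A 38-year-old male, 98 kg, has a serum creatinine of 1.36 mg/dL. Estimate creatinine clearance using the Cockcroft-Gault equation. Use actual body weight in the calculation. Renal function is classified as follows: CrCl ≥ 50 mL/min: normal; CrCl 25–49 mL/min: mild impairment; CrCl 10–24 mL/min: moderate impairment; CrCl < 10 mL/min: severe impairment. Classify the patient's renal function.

CrCl = (140 − 38) × 98 / (72 × 1.36) = 9996.0 / 97.92 ≈ 102.1 mL/min
102 mL/min falls in the 'normal' range.

normal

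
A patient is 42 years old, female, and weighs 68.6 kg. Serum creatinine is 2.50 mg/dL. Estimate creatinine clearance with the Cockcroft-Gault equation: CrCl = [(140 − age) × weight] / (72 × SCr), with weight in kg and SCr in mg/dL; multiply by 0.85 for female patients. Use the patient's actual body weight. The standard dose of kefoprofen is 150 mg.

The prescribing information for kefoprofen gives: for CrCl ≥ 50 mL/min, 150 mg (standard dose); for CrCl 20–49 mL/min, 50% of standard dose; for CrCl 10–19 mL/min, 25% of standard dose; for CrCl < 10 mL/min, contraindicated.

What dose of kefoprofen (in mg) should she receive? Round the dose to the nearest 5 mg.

CrCl = (140 − 42) × 68.6 / (72 × 2.5) × 0.85 = 6722.8 / 180.00 × 0.85 ≈ 31.7 mL/min
CrCl ≈ 32 mL/min → bracket 20–49 mL/min.
50% of 150 mg = 75 mg

75 mg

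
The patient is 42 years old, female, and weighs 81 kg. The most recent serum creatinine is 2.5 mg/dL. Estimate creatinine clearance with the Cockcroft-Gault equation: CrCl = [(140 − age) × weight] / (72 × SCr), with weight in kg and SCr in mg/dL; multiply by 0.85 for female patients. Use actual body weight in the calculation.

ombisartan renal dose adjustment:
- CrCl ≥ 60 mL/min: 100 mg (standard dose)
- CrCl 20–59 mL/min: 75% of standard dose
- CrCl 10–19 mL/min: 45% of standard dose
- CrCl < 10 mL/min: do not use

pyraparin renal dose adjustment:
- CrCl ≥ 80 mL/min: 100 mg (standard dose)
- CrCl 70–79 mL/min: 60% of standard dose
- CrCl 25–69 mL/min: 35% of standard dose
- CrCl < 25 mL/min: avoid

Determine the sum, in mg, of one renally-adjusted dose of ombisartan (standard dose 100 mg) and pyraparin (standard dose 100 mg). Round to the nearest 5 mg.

110 mg

CrCl = (140 − 42) × 81 / (72 × 2.5) × 0.85 = 7938.0 / 180.00 × 0.85 ≈ 37.5 mL/min
CrCl ≈ 37 mL/min.
ombisartan: 20–59 mL/min → 75% of 100 mg = 75 mg.
pyraparin: 25–69 mL/min → 35% of 100 mg = 35 mg.
Total = 75 + 35 = 110 mg.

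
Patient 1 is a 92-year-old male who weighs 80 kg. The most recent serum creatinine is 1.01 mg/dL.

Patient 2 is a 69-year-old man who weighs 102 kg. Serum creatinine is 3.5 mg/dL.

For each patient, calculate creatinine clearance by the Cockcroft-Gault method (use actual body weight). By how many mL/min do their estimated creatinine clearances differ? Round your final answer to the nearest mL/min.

24 mL/min

Patient 1: CrCl = (140 − 92) × 80 / (72 × 1.01) = 3840.0 / 72.72 ≈ 52.8 mL/min
Patient 2: CrCl = (140 − 69) × 102 / (72 × 3.5) = 7242.0 / 252.00 ≈ 28.7 mL/min
|52.8 − 28.7| = 24.1 mL/min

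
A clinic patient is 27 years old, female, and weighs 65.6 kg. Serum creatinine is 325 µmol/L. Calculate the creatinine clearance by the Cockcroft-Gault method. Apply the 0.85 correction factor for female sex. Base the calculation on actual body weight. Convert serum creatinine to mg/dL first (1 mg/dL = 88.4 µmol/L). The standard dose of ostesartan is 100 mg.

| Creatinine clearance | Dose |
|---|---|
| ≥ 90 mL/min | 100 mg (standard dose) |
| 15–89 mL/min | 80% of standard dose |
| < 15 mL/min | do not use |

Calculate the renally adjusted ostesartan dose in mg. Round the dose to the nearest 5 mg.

SCr = 325 / 88.4 = 3.676 mg/dL
CrCl = (140 − 27) × 65.6 / (72 × 3.676) × 0.85 = 7412.8 / 264.67 × 0.85 ≈ 23.8 mL/min
CrCl ≈ 24 mL/min → bracket 15–89 mL/min.
80% of 100 mg = 80 mg

80 mg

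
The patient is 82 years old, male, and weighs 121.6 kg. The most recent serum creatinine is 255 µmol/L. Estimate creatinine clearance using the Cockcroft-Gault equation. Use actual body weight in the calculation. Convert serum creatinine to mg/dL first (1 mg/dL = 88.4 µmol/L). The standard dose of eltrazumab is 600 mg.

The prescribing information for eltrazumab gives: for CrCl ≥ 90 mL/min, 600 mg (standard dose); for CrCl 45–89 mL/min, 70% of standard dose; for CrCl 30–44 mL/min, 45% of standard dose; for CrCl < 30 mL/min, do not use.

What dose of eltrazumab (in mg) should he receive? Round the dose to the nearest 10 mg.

SCr = 255 / 88.4 = 2.885 mg/dL
CrCl = (140 − 82) × 121.6 / (72 × 2.885) = 7052.8 / 207.72 ≈ 34.0 mL/min
CrCl ≈ 34 mL/min → bracket 30–44 mL/min.
45% of 600 mg = 270 mg

270 mg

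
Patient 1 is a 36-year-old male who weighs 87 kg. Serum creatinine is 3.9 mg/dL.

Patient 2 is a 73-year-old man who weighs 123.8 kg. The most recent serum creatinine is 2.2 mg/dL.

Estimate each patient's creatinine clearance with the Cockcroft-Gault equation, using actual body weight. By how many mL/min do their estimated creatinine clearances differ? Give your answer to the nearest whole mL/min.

20 mL/min

Patient 1: CrCl = (140 − 36) × 87 / (72 × 3.9) = 9048.0 / 280.80 ≈ 32.2 mL/min
Patient 2: CrCl = (140 − 73) × 123.8 / (72 × 2.2) = 8294.6 / 158.40 ≈ 52.4 mL/min
|32.2 − 52.4| = 20.2 mL/min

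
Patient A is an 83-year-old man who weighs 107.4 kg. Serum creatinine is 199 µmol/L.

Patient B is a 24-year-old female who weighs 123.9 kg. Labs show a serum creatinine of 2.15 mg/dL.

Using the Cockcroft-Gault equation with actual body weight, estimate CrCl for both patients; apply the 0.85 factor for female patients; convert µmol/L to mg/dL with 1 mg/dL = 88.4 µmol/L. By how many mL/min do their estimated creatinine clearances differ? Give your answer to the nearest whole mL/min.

41 mL/min

Patient A: SCr = 199 / 88.4 = 2.251 mg/dL
Patient A: CrCl = (140 − 83) × 107.4 / (72 × 2.251) = 6121.8 / 162.07 ≈ 37.8 mL/min
Patient B: CrCl = (140 − 24) × 123.9 / (72 × 2.15) × 0.85 = 14372.4 / 154.80 × 0.85 ≈ 78.9 mL/min
|37.8 − 78.9| = 41.1 mL/min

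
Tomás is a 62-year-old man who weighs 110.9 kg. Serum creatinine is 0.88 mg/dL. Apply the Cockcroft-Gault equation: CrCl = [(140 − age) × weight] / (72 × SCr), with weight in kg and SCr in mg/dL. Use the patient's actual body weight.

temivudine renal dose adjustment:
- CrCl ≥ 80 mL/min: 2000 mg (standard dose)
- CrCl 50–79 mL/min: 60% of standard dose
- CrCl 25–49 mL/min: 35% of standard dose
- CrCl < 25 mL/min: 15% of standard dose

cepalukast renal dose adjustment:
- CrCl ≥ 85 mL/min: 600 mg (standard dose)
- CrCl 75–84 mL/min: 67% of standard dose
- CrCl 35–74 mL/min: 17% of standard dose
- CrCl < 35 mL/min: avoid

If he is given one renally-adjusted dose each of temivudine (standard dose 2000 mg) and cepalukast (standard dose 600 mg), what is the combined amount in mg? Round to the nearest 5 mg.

2600 mg

CrCl = (140 − 62) × 110.9 / (72 × 0.88) = 8650.2 / 63.36 ≈ 136.5 mL/min
CrCl ≈ 137 mL/min.
temivudine: ≥ 80 mL/min → 100% of 2000 mg = 2000 mg.
cepalukast: ≥ 85 mL/min → 100% of 600 mg = 600 mg.
Total = 2000 + 600 = 2600 mg.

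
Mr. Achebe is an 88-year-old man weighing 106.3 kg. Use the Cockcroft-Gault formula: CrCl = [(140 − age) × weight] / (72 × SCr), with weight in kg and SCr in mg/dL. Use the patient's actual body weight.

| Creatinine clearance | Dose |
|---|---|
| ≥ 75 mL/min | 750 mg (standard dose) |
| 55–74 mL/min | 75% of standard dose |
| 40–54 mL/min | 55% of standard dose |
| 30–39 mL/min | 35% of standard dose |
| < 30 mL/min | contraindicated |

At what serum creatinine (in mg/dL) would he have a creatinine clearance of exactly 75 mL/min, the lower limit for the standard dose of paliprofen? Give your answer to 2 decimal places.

1.02 mg/dL

Standard dose requires CrCl ≥ 75 mL/min.
Set (140 − 88) × 106.3 / (72 × SCr) = 75
SCr = (140 − 88) × 106.3 / (72 × 75) = 1.024 mg/dL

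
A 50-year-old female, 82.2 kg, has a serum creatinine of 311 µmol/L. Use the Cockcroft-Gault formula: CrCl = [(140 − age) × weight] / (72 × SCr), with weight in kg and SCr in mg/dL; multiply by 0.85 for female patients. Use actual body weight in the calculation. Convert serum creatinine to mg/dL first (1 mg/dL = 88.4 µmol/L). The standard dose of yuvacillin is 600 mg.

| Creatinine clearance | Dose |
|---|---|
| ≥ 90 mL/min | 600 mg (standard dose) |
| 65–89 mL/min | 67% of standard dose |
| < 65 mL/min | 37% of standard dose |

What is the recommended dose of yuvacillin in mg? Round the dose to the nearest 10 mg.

SCr = 311 / 88.4 = 3.518 mg/dL
CrCl = (140 − 50) × 82.2 / (72 × 3.518) × 0.85 = 7398.0 / 253.30 × 0.85 ≈ 24.8 mL/min
CrCl ≈ 25 mL/min → bracket < 65 mL/min.
37% of 600 mg = 222 mg → 220 mg

220 mg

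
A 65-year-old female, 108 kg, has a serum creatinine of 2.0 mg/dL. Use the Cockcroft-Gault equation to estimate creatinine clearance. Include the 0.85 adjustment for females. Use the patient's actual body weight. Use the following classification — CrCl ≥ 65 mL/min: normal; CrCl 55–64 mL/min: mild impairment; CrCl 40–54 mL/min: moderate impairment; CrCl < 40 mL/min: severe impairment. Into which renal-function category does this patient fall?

moderate impairment

CrCl = (140 − 65) × 108 / (72 × 2) × 0.85 = 8100.0 / 144.00 × 0.85 ≈ 47.8 mL/min
48 mL/min falls in the 'moderate impairment' range.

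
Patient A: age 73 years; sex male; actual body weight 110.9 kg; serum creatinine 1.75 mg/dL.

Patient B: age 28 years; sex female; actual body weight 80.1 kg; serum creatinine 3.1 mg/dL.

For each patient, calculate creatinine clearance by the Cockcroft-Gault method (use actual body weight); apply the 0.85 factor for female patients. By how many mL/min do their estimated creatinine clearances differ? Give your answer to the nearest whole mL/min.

Patient A: CrCl = (140 − 73) × 110.9 / (72 × 1.75) = 7430.3 / 126.00 ≈ 59.0 mL/min
Patient B: CrCl = (140 − 28) × 80.1 / (72 × 3.1) × 0.85 = 8971.2 / 223.20 × 0.85 ≈ 34.2 mL/min
|59.0 − 34.2| = 24.8 mL/min

25 mL/min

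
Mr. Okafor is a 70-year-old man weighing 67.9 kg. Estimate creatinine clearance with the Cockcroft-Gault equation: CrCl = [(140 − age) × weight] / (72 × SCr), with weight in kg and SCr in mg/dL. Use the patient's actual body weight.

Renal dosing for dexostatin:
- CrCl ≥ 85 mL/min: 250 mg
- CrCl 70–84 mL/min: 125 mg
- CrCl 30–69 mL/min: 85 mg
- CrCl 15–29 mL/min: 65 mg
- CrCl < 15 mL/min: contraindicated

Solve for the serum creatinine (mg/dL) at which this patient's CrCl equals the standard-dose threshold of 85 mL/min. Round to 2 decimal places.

0.78 mg/dL

Standard dose requires CrCl ≥ 85 mL/min.
Set (140 − 70) × 67.9 / (72 × SCr) = 85
SCr = (140 − 70) × 67.9 / (72 × 85) = 0.777 mg/dL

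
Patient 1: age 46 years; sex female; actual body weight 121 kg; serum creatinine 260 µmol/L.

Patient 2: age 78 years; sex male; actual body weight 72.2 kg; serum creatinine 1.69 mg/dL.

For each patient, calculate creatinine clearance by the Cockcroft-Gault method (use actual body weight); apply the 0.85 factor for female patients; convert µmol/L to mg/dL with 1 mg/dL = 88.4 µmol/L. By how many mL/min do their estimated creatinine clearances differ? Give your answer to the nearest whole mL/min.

Patient 1: SCr = 260 / 88.4 = 2.941 mg/dL
Patient 1: CrCl = (140 − 46) × 121 / (72 × 2.941) × 0.85 = 11374.0 / 211.75 × 0.85 ≈ 45.7 mL/min
Patient 2: CrCl = (140 − 78) × 72.2 / (72 × 1.69) = 4476.4 / 121.68 ≈ 36.8 mL/min
|45.7 − 36.8| = 8.9 mL/min

9 mL/min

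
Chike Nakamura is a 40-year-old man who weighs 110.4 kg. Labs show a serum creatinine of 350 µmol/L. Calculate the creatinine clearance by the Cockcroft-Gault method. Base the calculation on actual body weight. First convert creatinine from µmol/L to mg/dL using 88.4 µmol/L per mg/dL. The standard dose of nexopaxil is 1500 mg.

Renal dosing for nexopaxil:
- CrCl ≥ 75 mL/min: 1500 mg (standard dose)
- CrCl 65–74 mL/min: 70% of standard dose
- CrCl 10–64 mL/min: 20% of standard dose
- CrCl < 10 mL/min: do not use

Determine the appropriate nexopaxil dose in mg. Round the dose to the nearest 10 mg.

300 mg

SCr = 350 / 88.4 = 3.959 mg/dL
CrCl = (140 − 40) × 110.4 / (72 × 3.959) = 11040.0 / 285.05 ≈ 38.7 mL/min
CrCl ≈ 39 mL/min → bracket 10–64 mL/min.
20% of 1500 mg = 300 mg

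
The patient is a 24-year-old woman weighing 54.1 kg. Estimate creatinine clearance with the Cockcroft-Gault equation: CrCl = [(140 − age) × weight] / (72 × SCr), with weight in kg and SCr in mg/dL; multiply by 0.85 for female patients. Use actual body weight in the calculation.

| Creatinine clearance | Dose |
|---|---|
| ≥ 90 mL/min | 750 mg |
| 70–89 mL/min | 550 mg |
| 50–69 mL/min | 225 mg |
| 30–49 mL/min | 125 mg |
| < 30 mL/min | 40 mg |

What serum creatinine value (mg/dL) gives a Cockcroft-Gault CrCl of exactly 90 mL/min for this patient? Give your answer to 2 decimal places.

Standard dose requires CrCl ≥ 90 mL/min.
Set (140 − 24) × 54.1 × 0.85 / (72 × SCr) = 90
SCr = (140 − 24) × 54.1 × 0.85 / (72 × 90) = 0.823 mg/dL

0.82 mg/dL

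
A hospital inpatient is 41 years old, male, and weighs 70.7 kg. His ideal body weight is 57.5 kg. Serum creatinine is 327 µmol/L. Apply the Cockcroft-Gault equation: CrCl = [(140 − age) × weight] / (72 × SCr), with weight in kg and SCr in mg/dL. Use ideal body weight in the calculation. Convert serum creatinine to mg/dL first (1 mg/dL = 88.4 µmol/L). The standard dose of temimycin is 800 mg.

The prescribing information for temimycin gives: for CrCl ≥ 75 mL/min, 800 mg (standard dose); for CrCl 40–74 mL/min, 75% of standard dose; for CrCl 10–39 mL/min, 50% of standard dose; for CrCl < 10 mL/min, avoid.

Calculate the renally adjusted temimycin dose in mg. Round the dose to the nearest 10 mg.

SCr = 327 / 88.4 = 3.699 mg/dL
CrCl = (140 − 41) × 57.5 / (72 × 3.699) = 5692.5 / 266.33 ≈ 21.4 mL/min
CrCl ≈ 21 mL/min → bracket 10–39 mL/min.
50% of 800 mg = 400 mg

400 mg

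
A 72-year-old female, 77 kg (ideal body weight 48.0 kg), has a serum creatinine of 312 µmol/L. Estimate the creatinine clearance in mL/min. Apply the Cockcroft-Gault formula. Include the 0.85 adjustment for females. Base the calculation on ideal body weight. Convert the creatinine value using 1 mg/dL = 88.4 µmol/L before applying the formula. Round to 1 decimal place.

10.9 mL/min

SCr = 312 / 88.4 = 3.529 mg/dL
CrCl = (140 − 72) × 48 / (72 × 3.529) × 0.85 = 3264.0 / 254.09 × 0.85 ≈ 10.9 mL/min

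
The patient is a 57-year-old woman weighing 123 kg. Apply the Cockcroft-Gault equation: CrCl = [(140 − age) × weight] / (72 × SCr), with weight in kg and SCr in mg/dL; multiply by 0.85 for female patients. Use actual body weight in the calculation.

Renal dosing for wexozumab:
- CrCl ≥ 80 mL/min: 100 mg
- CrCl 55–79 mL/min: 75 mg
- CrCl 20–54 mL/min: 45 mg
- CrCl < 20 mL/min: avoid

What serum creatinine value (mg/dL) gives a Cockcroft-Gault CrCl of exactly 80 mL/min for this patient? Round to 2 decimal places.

1.51 mg/dL

Standard dose requires CrCl ≥ 80 mL/min.
Set (140 − 57) × 123 × 0.85 / (72 × SCr) = 80
SCr = (140 − 57) × 123 × 0.85 / (72 × 80) = 1.507 mg/dL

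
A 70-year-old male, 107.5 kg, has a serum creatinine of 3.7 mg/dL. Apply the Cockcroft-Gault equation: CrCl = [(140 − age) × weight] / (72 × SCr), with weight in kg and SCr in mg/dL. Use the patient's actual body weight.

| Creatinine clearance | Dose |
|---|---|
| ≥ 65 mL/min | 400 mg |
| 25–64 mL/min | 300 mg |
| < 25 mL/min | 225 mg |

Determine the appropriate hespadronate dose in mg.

300 mg

CrCl = (140 − 70) × 107.5 / (72 × 3.7) = 7525.0 / 266.40 ≈ 28.2 mL/min
CrCl ≈ 28 mL/min → bracket 25–64 mL/min.
Dose for this bracket: 300 mg.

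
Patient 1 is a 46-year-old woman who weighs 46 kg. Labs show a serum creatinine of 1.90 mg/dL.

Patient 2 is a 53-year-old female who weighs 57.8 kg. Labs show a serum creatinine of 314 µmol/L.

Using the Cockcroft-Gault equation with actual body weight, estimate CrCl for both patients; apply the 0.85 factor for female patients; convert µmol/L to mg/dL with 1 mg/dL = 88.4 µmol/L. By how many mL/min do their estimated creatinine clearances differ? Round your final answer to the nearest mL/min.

10 mL/min

Patient 1: CrCl = (140 − 46) × 46 / (72 × 1.9) × 0.85 = 4324.0 / 136.80 × 0.85 ≈ 26.9 mL/min
Patient 2: SCr = 314 / 88.4 = 3.552 mg/dL
Patient 2: CrCl = (140 − 53) × 57.8 / (72 × 3.552) × 0.85 = 5028.6 / 255.74 × 0.85 ≈ 16.7 mL/min
|26.9 − 16.7| = 10.2 mL/min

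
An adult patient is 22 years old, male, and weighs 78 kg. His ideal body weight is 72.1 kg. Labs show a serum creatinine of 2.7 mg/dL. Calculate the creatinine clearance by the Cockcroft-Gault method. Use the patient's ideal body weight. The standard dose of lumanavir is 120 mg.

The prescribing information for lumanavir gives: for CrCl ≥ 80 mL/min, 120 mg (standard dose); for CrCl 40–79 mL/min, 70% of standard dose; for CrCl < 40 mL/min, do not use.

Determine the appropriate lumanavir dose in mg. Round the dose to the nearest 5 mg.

85 mg

CrCl = (140 − 22) × 72.1 / (72 × 2.7) = 8507.8 / 194.40 ≈ 43.8 mL/min
CrCl ≈ 44 mL/min → bracket 40–79 mL/min.
70% of 120 mg = 84 mg → 85 mg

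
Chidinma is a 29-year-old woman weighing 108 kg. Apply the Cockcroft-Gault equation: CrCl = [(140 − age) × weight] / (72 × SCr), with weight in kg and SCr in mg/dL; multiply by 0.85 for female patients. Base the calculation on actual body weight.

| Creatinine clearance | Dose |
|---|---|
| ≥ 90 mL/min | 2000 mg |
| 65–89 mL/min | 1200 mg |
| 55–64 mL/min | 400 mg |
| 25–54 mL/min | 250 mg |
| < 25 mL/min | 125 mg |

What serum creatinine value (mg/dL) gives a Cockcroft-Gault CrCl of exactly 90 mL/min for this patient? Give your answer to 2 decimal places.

Standard dose requires CrCl ≥ 90 mL/min.
Set (140 − 29) × 108 × 0.85 / (72 × SCr) = 90
SCr = (140 − 29) × 108 × 0.85 / (72 × 90) = 1.572 mg/dL

1.57 mg/dL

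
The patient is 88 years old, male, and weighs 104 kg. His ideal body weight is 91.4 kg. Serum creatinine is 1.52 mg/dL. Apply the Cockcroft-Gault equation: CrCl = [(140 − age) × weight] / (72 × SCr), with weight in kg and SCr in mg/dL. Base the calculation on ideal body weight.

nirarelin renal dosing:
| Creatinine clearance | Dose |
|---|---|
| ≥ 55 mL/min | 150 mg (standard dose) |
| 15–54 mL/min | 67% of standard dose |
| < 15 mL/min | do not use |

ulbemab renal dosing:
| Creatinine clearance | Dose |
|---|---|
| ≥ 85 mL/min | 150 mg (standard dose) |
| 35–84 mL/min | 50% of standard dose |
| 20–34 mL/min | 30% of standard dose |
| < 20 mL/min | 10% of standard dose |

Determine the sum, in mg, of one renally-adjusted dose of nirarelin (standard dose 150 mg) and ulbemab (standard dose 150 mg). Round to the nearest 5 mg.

175 mg

CrCl = (140 − 88) × 91.4 / (72 × 1.52) = 4752.8 / 109.44 ≈ 43.4 mL/min
CrCl ≈ 43 mL/min.
nirarelin: 15–54 mL/min → 67% of 150 mg = 100.5 mg.
ulbemab: 35–84 mL/min → 50% of 150 mg = 75 mg.
Total = 100.5 + 75 = 175.5 mg.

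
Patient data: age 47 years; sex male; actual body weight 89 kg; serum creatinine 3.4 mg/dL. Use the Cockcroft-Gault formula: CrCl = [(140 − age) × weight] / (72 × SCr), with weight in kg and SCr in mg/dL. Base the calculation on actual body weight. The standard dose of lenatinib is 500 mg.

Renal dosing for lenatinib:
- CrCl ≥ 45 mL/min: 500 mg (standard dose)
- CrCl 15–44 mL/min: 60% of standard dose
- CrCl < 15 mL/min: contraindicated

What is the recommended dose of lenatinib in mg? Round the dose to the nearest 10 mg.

300 mg

CrCl = (140 − 47) × 89 / (72 × 3.4) = 8277.0 / 244.80 ≈ 33.8 mL/min
CrCl ≈ 34 mL/min → bracket 15–44 mL/min.
60% of 500 mg = 300 mg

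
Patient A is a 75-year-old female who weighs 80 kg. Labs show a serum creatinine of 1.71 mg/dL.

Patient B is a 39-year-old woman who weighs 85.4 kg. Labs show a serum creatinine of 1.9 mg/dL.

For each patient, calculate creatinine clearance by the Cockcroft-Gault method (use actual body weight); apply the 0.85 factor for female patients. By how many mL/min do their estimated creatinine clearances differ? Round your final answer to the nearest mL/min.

18 mL/min

Patient A: CrCl = (140 − 75) × 80 / (72 × 1.71) × 0.85 = 5200.0 / 123.12 × 0.85 ≈ 35.9 mL/min
Patient B: CrCl = (140 − 39) × 85.4 / (72 × 1.9) × 0.85 = 8625.4 / 136.80 × 0.85 ≈ 53.6 mL/min
|35.9 − 53.6| = 17.7 mL/min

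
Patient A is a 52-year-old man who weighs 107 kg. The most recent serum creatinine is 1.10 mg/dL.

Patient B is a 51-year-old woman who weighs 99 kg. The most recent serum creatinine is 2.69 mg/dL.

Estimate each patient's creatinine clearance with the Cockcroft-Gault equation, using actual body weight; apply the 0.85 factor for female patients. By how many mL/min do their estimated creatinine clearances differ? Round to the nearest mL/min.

80 mL/min

Patient A: CrCl = (140 − 52) × 107 / (72 × 1.1) = 9416.0 / 79.20 ≈ 118.9 mL/min
Patient B: CrCl = (140 − 51) × 99 / (72 × 2.69) × 0.85 = 8811.0 / 193.68 × 0.85 ≈ 38.7 mL/min
|118.9 − 38.7| = 80.2 mL/min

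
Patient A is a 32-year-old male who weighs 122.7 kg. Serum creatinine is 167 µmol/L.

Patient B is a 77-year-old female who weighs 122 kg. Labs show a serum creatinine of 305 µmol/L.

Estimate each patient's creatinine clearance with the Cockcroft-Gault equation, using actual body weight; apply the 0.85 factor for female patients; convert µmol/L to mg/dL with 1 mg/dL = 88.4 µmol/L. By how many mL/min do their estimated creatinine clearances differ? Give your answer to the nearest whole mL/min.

Patient A: SCr = 167 / 88.4 = 1.889 mg/dL
Patient A: CrCl = (140 − 32) × 122.7 / (72 × 1.889) = 13251.6 / 136.01 ≈ 97.4 mL/min
Patient B: SCr = 305 / 88.4 = 3.45 mg/dL
Patient B: CrCl = (140 − 77) × 122 / (72 × 3.45) × 0.85 = 7686.0 / 248.40 × 0.85 ≈ 26.3 mL/min
|97.4 − 26.3| = 71.1 mL/min

71 mL/min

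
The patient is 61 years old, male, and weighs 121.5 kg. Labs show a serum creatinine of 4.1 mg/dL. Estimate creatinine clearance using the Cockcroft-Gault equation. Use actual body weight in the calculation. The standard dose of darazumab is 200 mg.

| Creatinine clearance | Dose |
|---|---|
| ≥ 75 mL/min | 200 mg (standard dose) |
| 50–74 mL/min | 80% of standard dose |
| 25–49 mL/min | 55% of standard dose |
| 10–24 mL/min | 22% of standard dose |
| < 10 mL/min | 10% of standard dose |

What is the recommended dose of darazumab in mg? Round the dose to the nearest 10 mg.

110 mg

CrCl = (140 − 61) × 121.5 / (72 × 4.1) = 9598.5 / 295.20 ≈ 32.5 mL/min
CrCl ≈ 33 mL/min → bracket 25–49 mL/min.
55% of 200 mg = 110 mg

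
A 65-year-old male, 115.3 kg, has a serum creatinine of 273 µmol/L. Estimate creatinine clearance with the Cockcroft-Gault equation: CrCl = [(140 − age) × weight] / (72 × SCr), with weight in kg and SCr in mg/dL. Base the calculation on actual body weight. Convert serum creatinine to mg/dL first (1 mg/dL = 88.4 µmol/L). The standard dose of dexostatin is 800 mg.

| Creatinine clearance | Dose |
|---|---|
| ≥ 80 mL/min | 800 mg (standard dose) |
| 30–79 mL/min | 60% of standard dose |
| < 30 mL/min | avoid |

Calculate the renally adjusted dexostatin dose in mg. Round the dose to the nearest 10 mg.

SCr = 273 / 88.4 = 3.088 mg/dL
CrCl = (140 − 65) × 115.3 / (72 × 3.088) = 8647.5 / 222.34 ≈ 38.9 mL/min
CrCl ≈ 39 mL/min → bracket 30–79 mL/min.
60% of 800 mg = 480 mg

480 mg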